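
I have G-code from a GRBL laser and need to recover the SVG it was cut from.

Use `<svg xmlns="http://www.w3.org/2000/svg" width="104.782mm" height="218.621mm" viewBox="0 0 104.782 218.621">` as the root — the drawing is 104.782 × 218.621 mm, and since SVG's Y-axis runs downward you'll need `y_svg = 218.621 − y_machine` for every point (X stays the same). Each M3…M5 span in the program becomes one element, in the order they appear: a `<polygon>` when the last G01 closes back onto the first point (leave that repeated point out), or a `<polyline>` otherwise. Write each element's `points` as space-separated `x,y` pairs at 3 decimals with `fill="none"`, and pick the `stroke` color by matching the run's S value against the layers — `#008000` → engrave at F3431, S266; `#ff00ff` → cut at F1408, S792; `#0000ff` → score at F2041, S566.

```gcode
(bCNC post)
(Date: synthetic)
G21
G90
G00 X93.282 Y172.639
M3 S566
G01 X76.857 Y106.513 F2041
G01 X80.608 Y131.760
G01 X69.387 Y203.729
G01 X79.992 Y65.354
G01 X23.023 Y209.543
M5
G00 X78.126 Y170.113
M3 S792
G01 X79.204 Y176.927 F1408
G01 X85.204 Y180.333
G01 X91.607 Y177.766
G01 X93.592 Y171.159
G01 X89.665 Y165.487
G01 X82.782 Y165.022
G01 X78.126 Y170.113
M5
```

<svg xmlns="http://www.w3.org/2000/svg" width="104.782mm" height="218.621mm" viewBox="0 0 104.782 218.621">
  <polyline points="93.282,45.982 76.857,112.108 80.608,86.861 69.387,14.892 79.992,153.267 23.023,9.078" fill="none" stroke="#0000ff"/>
  <polygon points="78.126,48.508 79.204,41.694 85.204,38.288 91.607,40.855 93.592,47.462 89.665,53.134 82.782,53.599" fill="none" stroke="#ff00ff"/>
</svg>

Machine Y-up, SVG Y-down with viewBox height 218.621, so y_svg = 218.621 − y_machine; X carries over.

Run 1: S566 ⇒ score layer `#0000ff`. The run is open, so emit a `<polyline>` with points (Y-flipped): 93.282,45.982 76.857,112.108 80.608,86.861 69.387,14.892 79.992,153.267 23.023,9.078.

Run 2: the run's S792 means `#ff00ff` (cut). The run returns to its start, so emit a `<polygon>` with points (Y-flipped): 78.126,48.508 79.204,41.694 85.204,38.288 91.607,40.855 93.592,47.462 89.665,53.134 82.782,53.599.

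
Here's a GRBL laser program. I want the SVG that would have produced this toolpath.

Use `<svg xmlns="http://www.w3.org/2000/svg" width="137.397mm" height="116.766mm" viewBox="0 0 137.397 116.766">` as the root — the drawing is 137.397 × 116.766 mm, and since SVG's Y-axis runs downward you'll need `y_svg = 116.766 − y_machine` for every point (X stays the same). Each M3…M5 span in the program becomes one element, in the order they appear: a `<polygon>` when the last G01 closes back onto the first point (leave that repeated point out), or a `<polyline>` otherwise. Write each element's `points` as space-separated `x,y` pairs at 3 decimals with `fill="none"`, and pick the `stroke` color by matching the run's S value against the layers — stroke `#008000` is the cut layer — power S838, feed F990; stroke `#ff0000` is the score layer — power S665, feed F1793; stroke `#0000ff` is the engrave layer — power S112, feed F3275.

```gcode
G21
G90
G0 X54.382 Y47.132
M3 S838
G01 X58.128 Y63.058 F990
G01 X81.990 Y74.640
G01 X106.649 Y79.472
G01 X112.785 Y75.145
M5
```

Each laser-on run becomes one SVG element. Flip Y back into SVG space with y_svg = 116.766 − y_machine. Every run uses S838, so all elements get stroke `#008000` (cut).

Run 1: The run is open, so emit a `<polyline>` with points (Y-flipped): 54.382,69.634 58.128,53.708 81.990,42.126 106.649,37.294 112.785,41.621.

<svg xmlns="http://www.w3.org/2000/svg" width="137.397mm" height="116.766mm" viewBox="0 0 137.397 116.766">
  <polyline points="54.382,69.634 58.128,53.708 81.990,42.126 106.649,37.294 112.785,41.621" fill="none" stroke="#008000"/>
</svg>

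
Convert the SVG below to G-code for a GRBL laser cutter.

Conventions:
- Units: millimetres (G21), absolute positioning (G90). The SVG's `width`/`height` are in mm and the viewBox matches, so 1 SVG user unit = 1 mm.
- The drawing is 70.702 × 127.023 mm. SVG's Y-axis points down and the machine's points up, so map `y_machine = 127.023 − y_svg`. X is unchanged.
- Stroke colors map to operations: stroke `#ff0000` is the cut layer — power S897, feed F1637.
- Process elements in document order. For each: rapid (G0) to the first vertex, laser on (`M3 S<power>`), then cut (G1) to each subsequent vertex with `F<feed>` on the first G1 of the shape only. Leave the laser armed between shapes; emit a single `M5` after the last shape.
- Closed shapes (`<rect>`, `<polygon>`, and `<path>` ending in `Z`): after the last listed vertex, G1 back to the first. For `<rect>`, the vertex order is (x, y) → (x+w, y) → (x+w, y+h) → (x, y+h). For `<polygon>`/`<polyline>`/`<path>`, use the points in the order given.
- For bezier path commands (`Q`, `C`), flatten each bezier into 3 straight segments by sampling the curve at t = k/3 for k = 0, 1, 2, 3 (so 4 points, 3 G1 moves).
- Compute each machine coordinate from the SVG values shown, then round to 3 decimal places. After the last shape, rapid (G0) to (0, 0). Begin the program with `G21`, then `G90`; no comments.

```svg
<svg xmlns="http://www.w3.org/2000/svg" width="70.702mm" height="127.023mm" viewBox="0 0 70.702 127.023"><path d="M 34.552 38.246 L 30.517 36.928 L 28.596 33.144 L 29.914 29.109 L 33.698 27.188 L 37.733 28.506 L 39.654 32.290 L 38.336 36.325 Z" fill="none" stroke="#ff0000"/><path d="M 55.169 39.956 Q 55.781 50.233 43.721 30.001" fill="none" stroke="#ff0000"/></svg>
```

G21
G90
G0 X34.552 Y88.777
M3 S897
G1 X30.517 Y90.095 F1637
G1 X28.596 Y93.879
G1 X29.914 Y97.914
G1 X33.698 Y99.835
G1 X37.733 Y98.517
G1 X39.654 Y94.733
G1 X38.336 Y90.698
G1 X34.552 Y88.777
G0 X55.169 Y87.067
M3 S897
G1 X54.169 Y83.606 F1637
G1 X50.353 Y86.924
G1 X43.721 Y97.022
M5
G0 X0.000 Y0.000

Since the viewBox matches the mm dimensions, user units are millimetres directly. The only transform is the Y-flip y_m = 127.023 − y_svg.

Shape 1 is a regular polygon drawn with `<path>`. Its stroke #ff0000 means cut at S897, F1637. After flipping Y the toolpath is (34.552,88.777) → (30.517,90.095) → (28.596,93.879) → (29.914,97.914) → (33.698,99.835) → (37.733,98.517) → (39.654,94.733) → (38.336,90.698) → (34.552,88.777), returning to the start.

Shape 2 is a quadratic bezier drawn with `<path>`. Its stroke #ff0000 means cut at S897, F1637. After flipping Y the toolpath is (55.169,87.067) → (54.169,83.606) → (50.353,86.924) → (43.721,97.022).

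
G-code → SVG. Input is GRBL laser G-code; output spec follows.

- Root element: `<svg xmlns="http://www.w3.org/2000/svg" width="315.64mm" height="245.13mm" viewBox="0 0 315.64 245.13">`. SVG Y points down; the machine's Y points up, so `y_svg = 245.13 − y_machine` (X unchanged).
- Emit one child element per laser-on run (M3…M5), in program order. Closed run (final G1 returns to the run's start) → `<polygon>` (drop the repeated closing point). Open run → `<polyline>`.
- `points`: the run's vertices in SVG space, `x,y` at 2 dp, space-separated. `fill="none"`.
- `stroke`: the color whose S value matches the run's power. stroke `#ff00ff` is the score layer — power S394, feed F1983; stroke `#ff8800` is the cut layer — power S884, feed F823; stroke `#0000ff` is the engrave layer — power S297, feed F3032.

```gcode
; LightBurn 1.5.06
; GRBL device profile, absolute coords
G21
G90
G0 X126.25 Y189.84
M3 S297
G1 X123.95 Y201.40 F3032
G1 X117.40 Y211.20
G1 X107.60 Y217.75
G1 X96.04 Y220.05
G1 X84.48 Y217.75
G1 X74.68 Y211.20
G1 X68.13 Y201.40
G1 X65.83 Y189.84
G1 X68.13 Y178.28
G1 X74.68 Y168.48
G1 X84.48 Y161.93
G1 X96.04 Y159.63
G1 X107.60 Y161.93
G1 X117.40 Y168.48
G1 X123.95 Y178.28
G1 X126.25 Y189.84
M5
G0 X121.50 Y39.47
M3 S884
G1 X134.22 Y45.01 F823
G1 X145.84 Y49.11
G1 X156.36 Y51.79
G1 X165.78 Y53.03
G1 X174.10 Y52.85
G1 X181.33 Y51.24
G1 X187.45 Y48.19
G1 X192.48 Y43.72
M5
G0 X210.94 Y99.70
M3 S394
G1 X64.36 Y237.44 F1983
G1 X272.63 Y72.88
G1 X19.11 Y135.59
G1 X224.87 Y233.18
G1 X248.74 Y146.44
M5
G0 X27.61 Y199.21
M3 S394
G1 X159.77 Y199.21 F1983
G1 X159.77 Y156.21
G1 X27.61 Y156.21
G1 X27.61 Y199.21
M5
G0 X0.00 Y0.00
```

y_svg = 245.13 − y_m.

[1] S297→`#0000ff` (engrave); closed run; points: 126.25,55.29 123.95,43.73 117.40,33.93 107.60,27.38 96.04,25.08 84.48,27.38 74.68,33.93 68.13,43.73 65.83,55.29 68.13,66.85 74.68,76.65 84.48,83.20 96.04,85.50 107.60,83.20 117.40,76.65 123.95,66.85

[2] S884→`#ff8800` (cut); open run; points: 121.50,205.66 134.22,200.12 145.84,196.02 156.36,193.34 165.78,192.10 174.10,192.28 181.33,193.89 187.45,196.94 192.48,201.41

[3] S394→`#ff00ff` (score); open run; points: 210.94,145.43 64.36,7.69 272.63,172.25 19.11,109.54 224.87,11.95 248.74,98.69

[4] S394→`#ff00ff` (score); closed run; points: 27.61,45.92 159.77,45.92 159.77,88.92 27.61,88.92

<svg xmlns="http://www.w3.org/2000/svg" width="315.64mm" height="245.13mm" viewBox="0 0 315.64 245.13">
  <polygon points="126.25,55.29 123.95,43.73 117.40,33.93 107.60,27.38 96.04,25.08 84.48,27.38 74.68,33.93 68.13,43.73 65.83,55.29 68.13,66.85 74.68,76.65 84.48,83.20 96.04,85.50 107.60,83.20 117.40,76.65 123.95,66.85" fill="none" stroke="#0000ff"/>
  <polyline points="121.50,205.66 134.22,200.12 145.84,196.02 156.36,193.34 165.78,192.10 174.10,192.28 181.33,193.89 187.45,196.94 192.48,201.41" fill="none" stroke="#ff8800"/>
  <polyline points="210.94,145.43 64.36,7.69 272.63,172.25 19.11,109.54 224.87,11.95 248.74,98.69" fill="none" stroke="#ff00ff"/>
  <polygon points="27.61,45.92 159.77,45.92 159.77,88.92 27.61,88.92" fill="none" stroke="#ff00ff"/>
</svg>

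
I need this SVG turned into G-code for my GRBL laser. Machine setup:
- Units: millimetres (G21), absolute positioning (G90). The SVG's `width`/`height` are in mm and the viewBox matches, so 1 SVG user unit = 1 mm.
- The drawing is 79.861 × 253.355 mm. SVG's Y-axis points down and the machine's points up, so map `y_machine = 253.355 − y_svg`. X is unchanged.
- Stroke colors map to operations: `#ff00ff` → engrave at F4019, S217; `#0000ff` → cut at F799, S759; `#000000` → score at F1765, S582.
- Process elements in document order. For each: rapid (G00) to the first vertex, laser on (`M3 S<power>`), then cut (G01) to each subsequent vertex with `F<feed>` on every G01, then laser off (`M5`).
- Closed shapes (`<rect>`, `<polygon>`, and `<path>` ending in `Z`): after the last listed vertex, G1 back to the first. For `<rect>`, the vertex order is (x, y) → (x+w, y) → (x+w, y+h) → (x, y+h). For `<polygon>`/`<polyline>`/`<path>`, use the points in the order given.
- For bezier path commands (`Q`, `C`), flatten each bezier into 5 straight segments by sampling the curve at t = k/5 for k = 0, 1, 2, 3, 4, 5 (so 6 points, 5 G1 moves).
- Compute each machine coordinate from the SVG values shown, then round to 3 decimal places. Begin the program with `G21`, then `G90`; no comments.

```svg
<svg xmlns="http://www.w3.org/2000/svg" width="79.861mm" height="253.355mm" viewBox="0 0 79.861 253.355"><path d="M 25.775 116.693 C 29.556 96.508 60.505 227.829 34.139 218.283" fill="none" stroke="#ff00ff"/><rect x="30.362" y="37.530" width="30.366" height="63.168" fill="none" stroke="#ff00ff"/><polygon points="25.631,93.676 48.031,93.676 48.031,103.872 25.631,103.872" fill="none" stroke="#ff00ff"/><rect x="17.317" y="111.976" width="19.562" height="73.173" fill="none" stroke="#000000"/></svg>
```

Since the viewBox matches the mm dimensions, user units are millimetres directly. The only transform is the Y-flip y_m = 253.355 − y_svg.

Shape 1 is a cubic bezier drawn with `<path>`. Its stroke #ff00ff means engrave at S217, F4019. After flipping Y the toolpath is (25.775,136.662) → (30.628,132.931) → (37.946,106.873) → (43.674,72.521) → (43.757,43.909) → (34.139,35.072).

Shape 2 is a rectangle drawn with `<rect>`. Its stroke #ff00ff means engrave at S217, F4019. After flipping Y the toolpath is (30.362,215.825) → (60.728,215.825) → (60.728,152.657) → (30.362,152.657) → (30.362,215.825), returning to the start.

Shape 3 is a rectangle drawn with `<polygon>`. Its stroke #ff00ff means engrave at S217, F4019. After flipping Y the toolpath is (25.631,159.679) → (48.031,159.679) → (48.031,149.483) → (25.631,149.483) → (25.631,159.679), returning to the start.

Shape 4 is a rectangle drawn with `<rect>`. Its stroke #000000 means score at S582, F1765. After flipping Y the toolpath is (17.317,141.379) → (36.879,141.379) → (36.879,68.206) → (17.317,68.206) → (17.317,141.379), returning to the start.

G21
G90
G00 X25.775 Y136.662
M3 S217
G01 X30.628 Y132.931 F4019
G01 X37.946 Y106.873 F4019
G01 X43.674 Y72.521 F4019
G01 X43.757 Y43.909 F4019
G01 X34.139 Y35.072 F4019
M5
G00 X30.362 Y215.825
M3 S217
G01 X60.728 Y215.825 F4019
G01 X60.728 Y152.657 F4019
G01 X30.362 Y152.657 F4019
G01 X30.362 Y215.825 F4019
M5
G00 X25.631 Y159.679
M3 S217
G01 X48.031 Y159.679 F4019
G01 X48.031 Y149.483 F4019
G01 X25.631 Y149.483 F4019
G01 X25.631 Y159.679 F4019
M5
G00 X17.317 Y141.379
M3 S582
G01 X36.879 Y141.379 F1765
G01 X36.879 Y68.206 F1765
G01 X17.317 Y68.206 F1765
G01 X17.317 Y141.379 F1765
M5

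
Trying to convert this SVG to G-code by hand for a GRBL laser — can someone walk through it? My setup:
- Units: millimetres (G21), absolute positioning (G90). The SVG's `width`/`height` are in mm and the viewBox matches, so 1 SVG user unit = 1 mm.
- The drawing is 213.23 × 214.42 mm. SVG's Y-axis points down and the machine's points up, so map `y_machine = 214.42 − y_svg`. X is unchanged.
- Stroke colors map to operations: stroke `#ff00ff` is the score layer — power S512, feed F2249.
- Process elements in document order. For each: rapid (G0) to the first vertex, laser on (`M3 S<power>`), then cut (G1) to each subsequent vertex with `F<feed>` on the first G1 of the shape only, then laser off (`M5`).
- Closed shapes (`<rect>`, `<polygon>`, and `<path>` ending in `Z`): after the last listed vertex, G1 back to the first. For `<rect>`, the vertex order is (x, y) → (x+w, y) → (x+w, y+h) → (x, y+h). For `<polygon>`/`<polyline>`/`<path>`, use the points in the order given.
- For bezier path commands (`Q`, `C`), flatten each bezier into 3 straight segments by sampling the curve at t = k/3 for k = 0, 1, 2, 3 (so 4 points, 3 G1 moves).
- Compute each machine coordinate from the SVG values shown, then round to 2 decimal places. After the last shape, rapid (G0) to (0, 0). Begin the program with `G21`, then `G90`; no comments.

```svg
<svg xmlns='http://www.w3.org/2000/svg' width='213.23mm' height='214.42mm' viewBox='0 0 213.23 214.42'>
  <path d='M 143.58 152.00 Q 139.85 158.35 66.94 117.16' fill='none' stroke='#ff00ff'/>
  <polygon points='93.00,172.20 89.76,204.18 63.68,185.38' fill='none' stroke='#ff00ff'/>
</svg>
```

viewBox `0 0 213.23 214.42` with mm width/height → 1 unit = 1 mm. Flip: y_m = 214.42 − y_svg.

**Shape 1** — `<path>` quadratic bezier, stroke `#ff00ff` → score (S512, F2249). Control points (SVG): P0=(143.58,152.00), P1=(139.85,158.35), P2=(66.94,117.16); sampled at t=k/3. Machine vertices: (143.58,62.42) → (133.41,63.47) → (107.86,75.08) → (66.94,97.26). Open path.

**Shape 2** — `<polygon>` regular polygon, stroke `#ff00ff` → score (S512, F2249). Machine vertices: (93.00,42.22) → (89.76,10.24) → (63.68,29.04) → (93.00,42.22). Closed: final G1 returns to the first vertex.

G21
G90
G0 X143.58 Y62.42
M3 S512
G1 X133.41 Y63.47 F2249
G1 X107.86 Y75.08
G1 X66.94 Y97.26
M5
G0 X93.00 Y42.22
M3 S512
G1 X89.76 Y10.24 F2249
G1 X63.68 Y29.04
G1 X93.00 Y42.22
M5
G0 X0.00 Y0.00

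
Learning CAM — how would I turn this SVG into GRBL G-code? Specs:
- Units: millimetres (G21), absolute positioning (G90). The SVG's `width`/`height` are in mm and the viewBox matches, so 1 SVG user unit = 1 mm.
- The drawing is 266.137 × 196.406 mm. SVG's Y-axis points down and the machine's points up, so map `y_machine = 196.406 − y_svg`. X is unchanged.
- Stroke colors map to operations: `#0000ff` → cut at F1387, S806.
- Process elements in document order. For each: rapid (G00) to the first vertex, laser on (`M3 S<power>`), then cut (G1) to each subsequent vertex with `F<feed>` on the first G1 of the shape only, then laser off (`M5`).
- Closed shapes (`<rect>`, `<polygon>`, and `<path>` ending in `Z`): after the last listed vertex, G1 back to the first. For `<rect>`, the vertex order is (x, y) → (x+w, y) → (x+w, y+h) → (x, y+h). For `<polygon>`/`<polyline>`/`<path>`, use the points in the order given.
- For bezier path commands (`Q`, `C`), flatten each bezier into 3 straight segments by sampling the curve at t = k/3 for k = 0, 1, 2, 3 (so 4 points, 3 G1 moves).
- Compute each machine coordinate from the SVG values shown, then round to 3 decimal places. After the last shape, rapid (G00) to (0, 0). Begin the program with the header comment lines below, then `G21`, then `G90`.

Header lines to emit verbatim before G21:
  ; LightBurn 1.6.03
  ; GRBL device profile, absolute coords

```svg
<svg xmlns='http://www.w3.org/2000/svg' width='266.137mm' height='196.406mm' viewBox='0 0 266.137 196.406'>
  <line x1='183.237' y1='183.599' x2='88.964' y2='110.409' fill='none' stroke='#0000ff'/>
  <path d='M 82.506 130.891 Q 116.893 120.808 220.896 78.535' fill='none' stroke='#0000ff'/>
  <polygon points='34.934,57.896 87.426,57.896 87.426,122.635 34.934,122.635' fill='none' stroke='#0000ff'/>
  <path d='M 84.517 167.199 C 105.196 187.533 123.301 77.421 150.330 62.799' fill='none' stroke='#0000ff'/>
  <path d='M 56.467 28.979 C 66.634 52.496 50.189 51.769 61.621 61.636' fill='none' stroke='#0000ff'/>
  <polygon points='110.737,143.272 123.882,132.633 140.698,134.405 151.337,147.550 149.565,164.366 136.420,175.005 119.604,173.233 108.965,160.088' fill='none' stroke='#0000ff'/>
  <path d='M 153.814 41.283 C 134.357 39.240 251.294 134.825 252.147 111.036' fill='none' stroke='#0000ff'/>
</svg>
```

Since the viewBox matches the mm dimensions, user units are millimetres directly. The only transform is the Y-flip y_m = 196.406 − y_svg.

Shape 1 is a line segment drawn with `<line>`. Its stroke #0000ff means cut at S806, F1387. After flipping Y the toolpath is (183.237,12.807) → (88.964,85.997).

Shape 2 is a quadratic bezier drawn with `<path>`. Its stroke #0000ff means cut at S806, F1387. After flipping Y the toolpath is (82.506,65.515) → (113.166,75.814) → (159.296,93.266) → (220.896,117.871).

Shape 3 is a rectangle drawn with `<polygon>`. Its stroke #0000ff means cut at S806, F1387. After flipping Y the toolpath is (34.934,138.510) → (87.426,138.510) → (87.426,73.771) → (34.934,73.771) → (34.934,138.510), returning to the start.

Shape 4 is a cubic bezier drawn with `<path>`. Its stroke #0000ff means cut at S806, F1387. After flipping Y the toolpath is (84.517,29.207) → (104.764,43.987) → (125.850,95.523) → (150.330,133.607).

Shape 5 is a cubic bezier drawn with `<path>`. Its stroke #0000ff means cut at S806, F1387. After flipping Y the toolpath is (56.467,167.427) → (59.781,150.701) → (57.463,142.396) → (61.621,134.770).

Shape 6 is a regular polygon drawn with `<polygon>`. Its stroke #0000ff means cut at S806, F1387. After flipping Y the toolpath is (110.737,53.134) → (123.882,63.773) → (140.698,62.001) → (151.337,48.856) → (149.565,32.040) → (136.420,21.401) → (119.604,23.173) → (108.965,36.318) → (110.737,53.134), returning to the start.

Shape 7 is a cubic bezier drawn with `<path>`. Its stroke #0000ff means cut at S806, F1387. After flipping Y the toolpath is (153.814,155.123) → (170.471,132.660) → (221.950,93.335) → (252.147,85.370).

; LightBurn 1.6.03
; GRBL device profile, absolute coords
G21
G90
G00 X183.237 Y12.807
M3 S806
G1 X88.964 Y85.997 F1387
M5
G00 X82.506 Y65.515
M3 S806
G1 X113.166 Y75.814 F1387
G1 X159.296 Y93.266
G1 X220.896 Y117.871
M5
G00 X34.934 Y138.510
M3 S806
G1 X87.426 Y138.510 F1387
G1 X87.426 Y73.771
G1 X34.934 Y73.771
G1 X34.934 Y138.510
M5
G00 X84.517 Y29.207
M3 S806
G1 X104.764 Y43.987 F1387
G1 X125.850 Y95.523
G1 X150.330 Y133.607
M5
G00 X56.467 Y167.427
M3 S806
G1 X59.781 Y150.701 F1387
G1 X57.463 Y142.396
G1 X61.621 Y134.770
M5
G00 X110.737 Y53.134
M3 S806
G1 X123.882 Y63.773 F1387
G1 X140.698 Y62.001
G1 X151.337 Y48.856
G1 X149.565 Y32.040
G1 X136.420 Y21.401
G1 X119.604 Y23.173
G1 X108.965 Y36.318
G1 X110.737 Y53.134
M5
G00 X153.814 Y155.123
M3 S806
G1 X170.471 Y132.660 F1387
G1 X221.950 Y93.335
G1 X252.147 Y85.370
M5
G00 X0.000 Y0.000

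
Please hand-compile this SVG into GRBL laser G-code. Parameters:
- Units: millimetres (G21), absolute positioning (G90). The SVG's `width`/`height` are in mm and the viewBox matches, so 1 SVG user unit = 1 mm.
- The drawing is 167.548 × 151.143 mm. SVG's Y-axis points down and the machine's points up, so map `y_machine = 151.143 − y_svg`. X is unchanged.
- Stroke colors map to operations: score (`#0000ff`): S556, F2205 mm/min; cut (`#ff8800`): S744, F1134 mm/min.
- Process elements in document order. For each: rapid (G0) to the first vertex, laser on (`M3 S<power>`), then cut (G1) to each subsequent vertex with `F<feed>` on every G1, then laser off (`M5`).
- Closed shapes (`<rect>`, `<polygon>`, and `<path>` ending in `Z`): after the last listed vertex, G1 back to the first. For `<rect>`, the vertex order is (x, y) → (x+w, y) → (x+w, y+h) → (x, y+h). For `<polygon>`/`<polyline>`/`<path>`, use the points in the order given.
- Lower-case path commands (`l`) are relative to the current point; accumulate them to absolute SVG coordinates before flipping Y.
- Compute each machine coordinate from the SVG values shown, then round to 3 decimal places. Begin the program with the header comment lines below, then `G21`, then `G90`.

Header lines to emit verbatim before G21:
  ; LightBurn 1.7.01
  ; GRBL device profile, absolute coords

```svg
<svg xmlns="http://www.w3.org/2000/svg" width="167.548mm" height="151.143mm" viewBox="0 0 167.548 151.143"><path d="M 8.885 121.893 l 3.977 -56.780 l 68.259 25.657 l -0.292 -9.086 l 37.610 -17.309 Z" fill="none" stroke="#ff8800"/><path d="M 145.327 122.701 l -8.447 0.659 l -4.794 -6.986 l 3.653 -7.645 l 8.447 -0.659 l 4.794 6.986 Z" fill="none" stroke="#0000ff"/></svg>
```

1 u = 1 mm; y_m = 151.143 − y.

[1] `<path>` closed polygon, #ff8800→cut S744 F1134: (8.885,29.250) → (12.862,86.030) → (81.121,60.373) → (80.829,69.459) → (118.439,86.768) → (8.885,29.250) (closed)

[2] `<path>` regular polygon, #0000ff→score S556 F2205: (145.327,28.442) → (136.880,27.783) → (132.086,34.769) → (135.739,42.414) → (144.186,43.073) → (148.980,36.087) → (145.327,28.442) (closed)

; LightBurn 1.7.01
; GRBL device profile, absolute coords
G21
G90
G0 X8.885 Y29.250
M3 S744
G1 X12.862 Y86.030 F1134
G1 X81.121 Y60.373 F1134
G1 X80.829 Y69.459 F1134
G1 X118.439 Y86.768 F1134
G1 X8.885 Y29.250 F1134
M5
G0 X145.327 Y28.442
M3 S556
G1 X136.880 Y27.783 F2205
G1 X132.086 Y34.769 F2205
G1 X135.739 Y42.414 F2205
G1 X144.186 Y43.073 F2205
G1 X148.980 Y36.087 F2205
G1 X145.327 Y28.442 F2205
M5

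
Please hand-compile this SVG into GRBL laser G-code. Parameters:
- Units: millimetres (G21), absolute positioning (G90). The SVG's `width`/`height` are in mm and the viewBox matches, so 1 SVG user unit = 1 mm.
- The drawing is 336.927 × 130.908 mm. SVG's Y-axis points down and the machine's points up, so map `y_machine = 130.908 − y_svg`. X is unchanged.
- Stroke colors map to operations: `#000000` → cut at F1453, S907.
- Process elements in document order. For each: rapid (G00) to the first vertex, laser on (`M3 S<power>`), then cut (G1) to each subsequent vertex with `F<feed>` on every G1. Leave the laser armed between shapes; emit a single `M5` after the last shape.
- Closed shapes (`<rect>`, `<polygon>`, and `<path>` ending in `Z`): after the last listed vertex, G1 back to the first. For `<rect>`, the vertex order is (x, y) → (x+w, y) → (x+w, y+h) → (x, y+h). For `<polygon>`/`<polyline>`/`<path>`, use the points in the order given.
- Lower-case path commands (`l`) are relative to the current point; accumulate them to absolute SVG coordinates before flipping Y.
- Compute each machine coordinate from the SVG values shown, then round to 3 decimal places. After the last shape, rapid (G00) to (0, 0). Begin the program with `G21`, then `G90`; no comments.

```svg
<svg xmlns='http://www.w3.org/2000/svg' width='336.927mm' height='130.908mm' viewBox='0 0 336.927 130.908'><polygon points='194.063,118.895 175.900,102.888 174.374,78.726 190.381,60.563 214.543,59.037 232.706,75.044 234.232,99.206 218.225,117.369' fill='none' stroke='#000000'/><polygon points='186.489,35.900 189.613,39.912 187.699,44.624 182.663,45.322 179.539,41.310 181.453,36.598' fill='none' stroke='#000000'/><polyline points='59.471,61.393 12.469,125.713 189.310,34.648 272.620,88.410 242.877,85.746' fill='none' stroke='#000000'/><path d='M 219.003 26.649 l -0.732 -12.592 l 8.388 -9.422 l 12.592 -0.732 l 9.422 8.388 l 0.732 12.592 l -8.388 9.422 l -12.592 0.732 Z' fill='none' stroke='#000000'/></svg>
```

G21
G90
G00 X194.063 Y12.013
M3 S907
G1 X175.900 Y28.020 F1453
G1 X174.374 Y52.182 F1453
G1 X190.381 Y70.345 F1453
G1 X214.543 Y71.871 F1453
G1 X232.706 Y55.864 F1453
G1 X234.232 Y31.702 F1453
G1 X218.225 Y13.539 F1453
G1 X194.063 Y12.013 F1453
G00 X186.489 Y95.008
M3 S907
G1 X189.613 Y90.996 F1453
G1 X187.699 Y86.284 F1453
G1 X182.663 Y85.586 F1453
G1 X179.539 Y89.598 F1453
G1 X181.453 Y94.310 F1453
G1 X186.489 Y95.008 F1453
G00 X59.471 Y69.515
M3 S907
G1 X12.469 Y5.195 F1453
G1 X189.310 Y96.260 F1453
G1 X272.620 Y42.498 F1453
G1 X242.877 Y45.162 F1453
G00 X219.003 Y104.259
M3 S907
G1 X218.271 Y116.851 F1453
G1 X226.659 Y126.273 F1453
G1 X239.251 Y127.005 F1453
G1 X248.673 Y118.617 F1453
G1 X249.405 Y106.025 F1453
G1 X241.017 Y96.603 F1453
G1 X228.425 Y95.871 F1453
G1 X219.003 Y104.259 F1453
M5
G00 X0.000 Y0.000

viewBox `0 0 336.927 130.908` with mm width/height → 1 unit = 1 mm. Flip: y_m = 130.908 − y_svg.

**Shape 1** — `<polygon>` regular polygon, stroke `#000000` → cut (S907, F1453). Machine vertices: (194.063,12.013) → (175.900,28.020) → (174.374,52.182) → (190.381,70.345) → (214.543,71.871) → (232.706,55.864) → (234.232,31.702) → (218.225,13.539) → (194.063,12.013). Closed: final G1 returns to the first vertex.

**Shape 2** — `<polygon>` regular polygon, stroke `#000000` → cut (S907, F1453). Machine vertices: (186.489,95.008) → (189.613,90.996) → (187.699,86.284) → (182.663,85.586) → (179.539,89.598) → (181.453,94.310) → (186.489,95.008). Closed: final G1 returns to the first vertex.

**Shape 3** — `<polyline>` open polyline, stroke `#000000` → cut (S907, F1453). Machine vertices: (59.471,69.515) → (12.469,5.195) → (189.310,96.260) → (272.620,42.498) → (242.877,45.162). Open path.

**Shape 4** — `<path>` regular polygon, stroke `#000000` → cut (S907, F1453). Machine vertices: (219.003,104.259) → (218.271,116.851) → (226.659,126.273) → (239.251,127.005) → (248.673,118.617) → (249.405,106.025) → (241.017,96.603) → (228.425,95.871) → (219.003,104.259). Closed: final G1 returns to the first vertex.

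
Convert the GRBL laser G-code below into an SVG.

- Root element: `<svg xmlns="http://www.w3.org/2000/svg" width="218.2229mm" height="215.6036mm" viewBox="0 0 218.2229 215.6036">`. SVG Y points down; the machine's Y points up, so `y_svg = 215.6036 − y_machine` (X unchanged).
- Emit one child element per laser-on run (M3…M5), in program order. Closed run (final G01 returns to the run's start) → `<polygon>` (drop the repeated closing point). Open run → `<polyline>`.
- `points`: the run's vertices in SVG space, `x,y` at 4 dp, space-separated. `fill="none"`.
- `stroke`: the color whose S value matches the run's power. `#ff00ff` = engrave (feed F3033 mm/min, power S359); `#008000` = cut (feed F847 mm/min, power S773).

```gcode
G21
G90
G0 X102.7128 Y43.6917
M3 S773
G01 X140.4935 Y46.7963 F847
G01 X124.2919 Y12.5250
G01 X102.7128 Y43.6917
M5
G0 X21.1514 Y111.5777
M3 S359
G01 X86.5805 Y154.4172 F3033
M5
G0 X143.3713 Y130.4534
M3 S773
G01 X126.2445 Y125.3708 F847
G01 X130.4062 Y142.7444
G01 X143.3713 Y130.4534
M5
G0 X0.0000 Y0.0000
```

<svg xmlns="http://www.w3.org/2000/svg" width="218.2229mm" height="215.6036mm" viewBox="0 0 218.2229 215.6036">
  <polygon points="102.7128,171.9119 140.4935,168.8073 124.2919,203.0786" fill="none" stroke="#008000"/>
  <polyline points="21.1514,104.0259 86.5805,61.1864" fill="none" stroke="#ff00ff"/>
  <polygon points="143.3713,85.1502 126.2445,90.2328 130.4062,72.8592" fill="none" stroke="#008000"/>
</svg>

Machine Y-up, SVG Y-down with viewBox height 215.6036, so y_svg = 215.6036 − y_machine; X carries over.

Run 1: S773 ⇒ cut layer `#008000`. The run returns to its start, so emit a `<polygon>` with points (Y-flipped): 102.7128,171.9119 140.4935,168.8073 124.2919,203.0786.

Run 2: S359 ⇒ engrave layer `#ff00ff`. The run is open, so emit a `<polyline>` with points (Y-flipped): 21.1514,104.0259 86.5805,61.1864.

Run 3: the run's S773 means `#008000` (cut). The run returns to its start, so emit a `<polygon>` with points (Y-flipped): 143.3713,85.1502 126.2445,90.2328 130.4062,72.8592.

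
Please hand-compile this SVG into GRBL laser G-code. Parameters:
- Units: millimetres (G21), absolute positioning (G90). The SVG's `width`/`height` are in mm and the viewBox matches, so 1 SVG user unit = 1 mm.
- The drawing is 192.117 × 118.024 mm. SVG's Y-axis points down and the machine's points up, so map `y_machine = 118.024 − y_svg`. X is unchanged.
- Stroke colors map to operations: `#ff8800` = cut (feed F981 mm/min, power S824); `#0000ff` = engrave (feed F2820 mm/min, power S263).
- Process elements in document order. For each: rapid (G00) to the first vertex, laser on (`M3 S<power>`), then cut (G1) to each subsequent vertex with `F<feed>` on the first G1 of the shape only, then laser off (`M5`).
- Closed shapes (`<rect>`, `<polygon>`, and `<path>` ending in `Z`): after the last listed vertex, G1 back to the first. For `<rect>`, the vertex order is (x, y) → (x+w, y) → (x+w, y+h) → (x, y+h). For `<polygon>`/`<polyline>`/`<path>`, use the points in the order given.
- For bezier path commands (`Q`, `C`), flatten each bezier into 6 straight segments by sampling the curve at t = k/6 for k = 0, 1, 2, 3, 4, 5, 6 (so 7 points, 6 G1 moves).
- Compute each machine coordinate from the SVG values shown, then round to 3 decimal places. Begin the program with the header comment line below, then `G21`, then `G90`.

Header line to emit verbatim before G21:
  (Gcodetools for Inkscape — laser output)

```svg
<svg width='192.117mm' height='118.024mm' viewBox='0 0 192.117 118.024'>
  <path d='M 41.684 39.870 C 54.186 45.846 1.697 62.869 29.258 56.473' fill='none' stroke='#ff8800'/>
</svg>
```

(Gcodetools for Inkscape — laser output)
G21
G90
G00 X41.684 Y78.154
M3 S824
G1 X43.191 Y74.405 F981
G1 X37.894 Y69.772
G1 X29.824 Y65.213
G1 X23.008 Y61.685
G1 X21.477 Y60.145
G1 X29.258 Y61.551
M5

viewBox `0 0 192.117 118.024` with mm width/height → 1 unit = 1 mm. Flip: y_m = 118.024 − y_svg.

**Shape 1** — `<path>` cubic bezier, stroke `#ff8800` → cut (S824, F981). Control points (SVG): P0=(41.684,39.870), P1=(54.186,45.846), P2=(1.697,62.869), P3=(29.258,56.473); sampled at t=k/6. Machine vertices: (41.684,78.154) → (43.191,74.405) → (37.894,69.772) → (29.824,65.213) → (23.008,61.685) → (21.477,60.145) → (29.258,61.551). Open path.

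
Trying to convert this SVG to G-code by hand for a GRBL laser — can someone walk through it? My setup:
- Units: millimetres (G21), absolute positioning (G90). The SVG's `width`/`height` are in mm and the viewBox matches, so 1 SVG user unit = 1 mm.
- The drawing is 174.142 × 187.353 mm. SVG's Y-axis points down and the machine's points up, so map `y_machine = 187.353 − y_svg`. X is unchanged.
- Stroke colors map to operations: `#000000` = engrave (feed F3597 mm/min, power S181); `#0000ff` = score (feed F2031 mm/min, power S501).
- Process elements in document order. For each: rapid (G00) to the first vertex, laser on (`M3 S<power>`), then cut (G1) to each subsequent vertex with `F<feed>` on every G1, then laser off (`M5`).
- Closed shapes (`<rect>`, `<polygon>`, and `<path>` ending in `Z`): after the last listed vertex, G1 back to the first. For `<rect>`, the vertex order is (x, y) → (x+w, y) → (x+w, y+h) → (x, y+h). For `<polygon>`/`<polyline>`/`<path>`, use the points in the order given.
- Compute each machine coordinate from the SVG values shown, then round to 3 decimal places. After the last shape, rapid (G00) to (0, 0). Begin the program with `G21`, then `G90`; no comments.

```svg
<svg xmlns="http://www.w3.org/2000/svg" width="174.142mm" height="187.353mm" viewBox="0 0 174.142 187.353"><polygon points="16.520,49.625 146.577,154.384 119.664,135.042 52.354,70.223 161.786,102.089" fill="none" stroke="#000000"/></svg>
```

viewBox `0 0 174.142 187.353` with mm width/height → 1 unit = 1 mm. Flip: y_m = 187.353 − y_svg.

**Shape 1** — `<polygon>` closed polygon, stroke `#000000` → engrave (S181, F3597). Machine vertices: (16.520,137.728) → (146.577,32.969) → (119.664,52.311) → (52.354,117.130) → (161.786,85.264) → (16.520,137.728). Closed: final G1 returns to the first vertex.

G21
G90
G00 X16.520 Y137.728
M3 S181
G1 X146.577 Y32.969 F3597
G1 X119.664 Y52.311 F3597
G1 X52.354 Y117.130 F3597
G1 X161.786 Y85.264 F3597
G1 X16.520 Y137.728 F3597
M5
G00 X0.000 Y0.000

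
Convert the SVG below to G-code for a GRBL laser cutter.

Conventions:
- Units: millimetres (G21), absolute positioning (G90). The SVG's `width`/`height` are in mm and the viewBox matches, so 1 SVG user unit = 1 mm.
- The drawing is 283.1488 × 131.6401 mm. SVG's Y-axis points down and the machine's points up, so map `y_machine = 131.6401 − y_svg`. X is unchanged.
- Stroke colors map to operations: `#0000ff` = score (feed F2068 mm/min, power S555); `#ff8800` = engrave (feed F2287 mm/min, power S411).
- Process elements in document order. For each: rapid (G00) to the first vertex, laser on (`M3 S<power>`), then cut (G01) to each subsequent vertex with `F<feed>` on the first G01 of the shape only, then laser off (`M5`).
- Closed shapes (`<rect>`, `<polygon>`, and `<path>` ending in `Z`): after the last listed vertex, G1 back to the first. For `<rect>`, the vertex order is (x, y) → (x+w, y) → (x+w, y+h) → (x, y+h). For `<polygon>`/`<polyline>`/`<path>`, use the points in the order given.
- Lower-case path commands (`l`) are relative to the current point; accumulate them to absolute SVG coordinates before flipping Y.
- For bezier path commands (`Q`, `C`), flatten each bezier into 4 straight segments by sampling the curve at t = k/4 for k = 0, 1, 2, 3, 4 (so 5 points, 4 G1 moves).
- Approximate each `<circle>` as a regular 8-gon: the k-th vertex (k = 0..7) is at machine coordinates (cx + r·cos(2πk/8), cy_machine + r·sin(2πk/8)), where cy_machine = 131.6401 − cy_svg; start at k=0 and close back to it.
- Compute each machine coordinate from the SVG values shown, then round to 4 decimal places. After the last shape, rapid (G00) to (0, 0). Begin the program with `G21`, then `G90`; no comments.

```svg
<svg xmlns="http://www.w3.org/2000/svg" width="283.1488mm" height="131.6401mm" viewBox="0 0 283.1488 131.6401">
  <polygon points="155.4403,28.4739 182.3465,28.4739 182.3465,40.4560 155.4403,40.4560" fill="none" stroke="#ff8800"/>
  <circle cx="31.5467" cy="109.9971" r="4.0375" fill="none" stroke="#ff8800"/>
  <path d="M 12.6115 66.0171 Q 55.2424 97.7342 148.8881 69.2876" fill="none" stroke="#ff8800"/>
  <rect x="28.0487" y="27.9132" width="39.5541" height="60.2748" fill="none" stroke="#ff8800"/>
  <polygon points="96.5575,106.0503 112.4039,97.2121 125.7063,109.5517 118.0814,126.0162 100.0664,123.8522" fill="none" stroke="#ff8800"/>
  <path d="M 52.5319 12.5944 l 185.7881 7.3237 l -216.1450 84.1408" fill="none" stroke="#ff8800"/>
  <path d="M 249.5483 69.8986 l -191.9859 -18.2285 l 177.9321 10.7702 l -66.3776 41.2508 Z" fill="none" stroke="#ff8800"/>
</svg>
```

viewBox `0 0 283.1488 131.6401` with mm width/height → 1 unit = 1 mm. Flip: y_m = 131.6401 − y_svg.

**Shape 1** — `<polygon>` rectangle, stroke `#ff8800` → engrave (S411, F2287). Machine vertices: (155.4403,103.1662) → (182.3465,103.1662) → (182.3465,91.1841) → (155.4403,91.1841) → (155.4403,103.1662). Closed: final G1 returns to the first vertex.

**Shape 2** — `<circle>` circle, stroke `#ff8800` → engrave (S411, F2287). Machine vertices: (35.5842,21.6430) → (34.4016,24.4979) → (31.5467,25.6805) → (28.6918,24.4979) → (27.5092,21.6430) → (28.6918,18.7881) → (31.5467,17.6055) → (34.4016,18.7881) → (35.5842,21.6430). Closed: final G1 returns to the first vertex.

**Shape 3** — `<path>` quadratic bezier, stroke `#ff8800` → engrave (S411, F2287). Control points (SVG): P0=(12.6115,66.0171), P1=(55.2424,97.7342), P2=(148.8881,69.2876); sampled at t=k/4. Machine vertices: (12.6115,65.6230) → (37.1154,53.5247) → (67.9961,48.9468) → (105.2537,51.8894) → (148.8881,62.3525). Open path.

**Shape 4** — `<rect>` rectangle, stroke `#ff8800` → engrave (S411, F2287). Machine vertices: (28.0487,103.7269) → (67.6028,103.7269) → (67.6028,43.4521) → (28.0487,43.4521) → (28.0487,103.7269). Closed: final G1 returns to the first vertex.

**Shape 5** — `<polygon>` regular polygon, stroke `#ff8800` → engrave (S411, F2287). Machine vertices: (96.5575,25.5898) → (112.4039,34.4280) → (125.7063,22.0884) → (118.0814,5.6239) → (100.0664,7.7879) → (96.5575,25.5898). Closed: final G1 returns to the first vertex.

**Shape 6** — `<path>` open polyline, stroke `#ff8800` → engrave (S411, F2287). Machine vertices: (52.5319,119.0457) → (238.3200,111.7220) → (22.1750,27.5812). Open path.

**Shape 7** — `<path>` closed polygon, stroke `#ff8800` → engrave (S411, F2287). Machine vertices: (249.5483,61.7415) → (57.5624,79.9700) → (235.4945,69.1998) → (169.1169,27.9490) → (249.5483,61.7415). Closed: final G1 returns to the first vertex.

G21
G90
G00 X155.4403 Y103.1662
M3 S411
G01 X182.3465 Y103.1662 F2287
G01 X182.3465 Y91.1841
G01 X155.4403 Y91.1841
G01 X155.4403 Y103.1662
M5
G00 X35.5842 Y21.6430
M3 S411
G01 X34.4016 Y24.4979 F2287
G01 X31.5467 Y25.6805
G01 X28.6918 Y24.4979
G01 X27.5092 Y21.6430
G01 X28.6918 Y18.7881
G01 X31.5467 Y17.6055
G01 X34.4016 Y18.7881
G01 X35.5842 Y21.6430
M5
G00 X12.6115 Y65.6230
M3 S411
G01 X37.1154 Y53.5247 F2287
G01 X67.9961 Y48.9468
G01 X105.2537 Y51.8894
G01 X148.8881 Y62.3525
M5
G00 X28.0487 Y103.7269
M3 S411
G01 X67.6028 Y103.7269 F2287
G01 X67.6028 Y43.4521
G01 X28.0487 Y43.4521
G01 X28.0487 Y103.7269
M5
G00 X96.5575 Y25.5898
M3 S411
G01 X112.4039 Y34.4280 F2287
G01 X125.7063 Y22.0884
G01 X118.0814 Y5.6239
G01 X100.0664 Y7.7879
G01 X96.5575 Y25.5898
M5
G00 X52.5319 Y119.0457
M3 S411
G01 X238.3200 Y111.7220 F2287
G01 X22.1750 Y27.5812
M5
G00 X249.5483 Y61.7415
M3 S411
G01 X57.5624 Y79.9700 F2287
G01 X235.4945 Y69.1998
G01 X169.1169 Y27.9490
G01 X249.5483 Y61.7415
M5
G00 X0.0000 Y0.0000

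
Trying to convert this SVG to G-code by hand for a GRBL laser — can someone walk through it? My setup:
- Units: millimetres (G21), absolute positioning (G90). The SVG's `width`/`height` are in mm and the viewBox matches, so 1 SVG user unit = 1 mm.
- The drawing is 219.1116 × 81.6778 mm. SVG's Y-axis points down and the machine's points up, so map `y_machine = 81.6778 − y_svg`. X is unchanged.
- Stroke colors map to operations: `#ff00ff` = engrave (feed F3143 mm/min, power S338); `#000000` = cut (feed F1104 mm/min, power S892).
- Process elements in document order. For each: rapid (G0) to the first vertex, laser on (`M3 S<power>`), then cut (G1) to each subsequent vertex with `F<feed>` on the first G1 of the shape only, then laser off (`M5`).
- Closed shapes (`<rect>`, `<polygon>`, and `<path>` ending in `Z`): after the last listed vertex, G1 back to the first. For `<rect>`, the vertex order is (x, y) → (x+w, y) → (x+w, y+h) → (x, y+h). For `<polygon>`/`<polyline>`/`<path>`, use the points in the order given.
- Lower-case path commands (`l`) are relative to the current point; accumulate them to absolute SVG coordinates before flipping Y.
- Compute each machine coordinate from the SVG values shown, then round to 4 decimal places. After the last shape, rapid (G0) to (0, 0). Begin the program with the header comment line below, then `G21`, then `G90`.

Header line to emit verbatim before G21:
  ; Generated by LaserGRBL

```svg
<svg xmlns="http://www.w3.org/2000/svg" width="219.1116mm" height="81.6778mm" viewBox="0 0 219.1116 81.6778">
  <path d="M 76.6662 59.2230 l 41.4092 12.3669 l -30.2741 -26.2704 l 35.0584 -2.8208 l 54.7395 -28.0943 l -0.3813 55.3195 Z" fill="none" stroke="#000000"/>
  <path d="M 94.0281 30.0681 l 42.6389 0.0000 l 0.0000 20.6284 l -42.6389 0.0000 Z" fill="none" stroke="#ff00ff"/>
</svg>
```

; Generated by LaserGRBL
G21
G90
G0 X76.6662 Y22.4548
M3 S892
G1 X118.0754 Y10.0879 F1104
G1 X87.8013 Y36.3583
G1 X122.8597 Y39.1791
G1 X177.5992 Y67.2734
G1 X177.2179 Y11.9539
G1 X76.6662 Y22.4548
M5
G0 X94.0281 Y51.6097
M3 S338
G1 X136.6670 Y51.6097 F3143
G1 X136.6670 Y30.9813
G1 X94.0281 Y30.9813
G1 X94.0281 Y51.6097
M5
G0 X0.0000 Y0.0000

viewBox `0 0 219.1116 81.6778` with mm width/height → 1 unit = 1 mm. Flip: y_m = 81.6778 − y_svg.

**Shape 1** — `<path>` closed polygon, stroke `#000000` → cut (S892, F1104). Machine vertices: (76.6662,22.4548) → (118.0754,10.0879) → (87.8013,36.3583) → (122.8597,39.1791) → (177.5992,67.2734) → (177.2179,11.9539) → (76.6662,22.4548). Closed: final G1 returns to the first vertex.

**Shape 2** — `<path>` rectangle, stroke `#ff00ff` → engrave (S338, F3143). Machine vertices: (94.0281,51.6097) → (136.6670,51.6097) → (136.6670,30.9813) → (94.0281,30.9813) → (94.0281,51.6097). Closed: final G1 returns to the first vertex.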